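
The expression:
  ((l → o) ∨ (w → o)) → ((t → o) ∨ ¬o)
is always true.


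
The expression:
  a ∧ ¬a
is never true.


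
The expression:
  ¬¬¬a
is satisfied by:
  {a: False}


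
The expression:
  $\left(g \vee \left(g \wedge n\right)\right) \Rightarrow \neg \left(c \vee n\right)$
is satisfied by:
  {c: False, g: False, n: False}
  {n: True, c: False, g: False}
  {c: True, n: False, g: False}
  {n: True, c: True, g: False}
  {g: True, n: False, c: False}


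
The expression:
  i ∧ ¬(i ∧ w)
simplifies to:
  i ∧ ¬w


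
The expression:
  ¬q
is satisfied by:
  {q: False}


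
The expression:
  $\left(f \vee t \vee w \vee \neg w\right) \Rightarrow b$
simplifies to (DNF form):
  $b$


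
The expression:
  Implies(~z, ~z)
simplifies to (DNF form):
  True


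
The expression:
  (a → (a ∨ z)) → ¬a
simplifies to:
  ¬a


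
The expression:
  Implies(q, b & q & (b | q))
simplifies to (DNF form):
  b | ~q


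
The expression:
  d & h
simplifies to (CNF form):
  d & h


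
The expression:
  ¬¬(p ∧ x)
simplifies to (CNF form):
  p ∧ x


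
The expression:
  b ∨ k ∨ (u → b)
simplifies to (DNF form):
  b ∨ k ∨ ¬u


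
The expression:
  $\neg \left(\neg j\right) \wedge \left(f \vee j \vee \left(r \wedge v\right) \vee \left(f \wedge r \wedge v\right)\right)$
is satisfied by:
  {j: True}


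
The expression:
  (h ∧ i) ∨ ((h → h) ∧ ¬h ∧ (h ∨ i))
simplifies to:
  i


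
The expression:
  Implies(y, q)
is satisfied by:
  {q: True, y: False}
  {y: False, q: False}
  {y: True, q: True}


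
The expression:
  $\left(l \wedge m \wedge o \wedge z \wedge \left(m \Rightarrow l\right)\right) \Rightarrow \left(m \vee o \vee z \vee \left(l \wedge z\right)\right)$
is always true.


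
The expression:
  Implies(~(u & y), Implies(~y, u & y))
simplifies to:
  y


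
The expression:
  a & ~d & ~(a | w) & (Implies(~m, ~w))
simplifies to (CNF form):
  False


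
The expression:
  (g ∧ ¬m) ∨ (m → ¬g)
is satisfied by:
  {g: False, m: False}
  {m: True, g: False}
  {g: True, m: False}


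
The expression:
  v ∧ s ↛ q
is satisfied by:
  {s: True, v: True, q: False}


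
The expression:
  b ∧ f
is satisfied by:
  {b: True, f: True}


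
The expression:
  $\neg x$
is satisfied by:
  {x: False}


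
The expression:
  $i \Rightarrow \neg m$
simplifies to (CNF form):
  $\neg i \vee \neg m$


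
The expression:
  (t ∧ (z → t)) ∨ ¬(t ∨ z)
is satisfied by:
  {t: True, z: False}
  {z: False, t: False}
  {z: True, t: True}


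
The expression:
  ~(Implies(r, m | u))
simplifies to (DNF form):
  r & ~m & ~u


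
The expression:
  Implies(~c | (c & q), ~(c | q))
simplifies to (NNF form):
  ~q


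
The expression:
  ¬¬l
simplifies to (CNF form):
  l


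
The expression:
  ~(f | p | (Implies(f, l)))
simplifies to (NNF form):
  False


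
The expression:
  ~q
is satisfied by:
  {q: False}


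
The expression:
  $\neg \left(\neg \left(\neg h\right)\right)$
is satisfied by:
  {h: False}


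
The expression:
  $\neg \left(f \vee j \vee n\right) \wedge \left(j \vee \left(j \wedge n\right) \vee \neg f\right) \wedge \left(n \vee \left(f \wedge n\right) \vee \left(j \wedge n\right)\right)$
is never true.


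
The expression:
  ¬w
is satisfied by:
  {w: False}


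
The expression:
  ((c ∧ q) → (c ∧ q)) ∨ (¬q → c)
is always true.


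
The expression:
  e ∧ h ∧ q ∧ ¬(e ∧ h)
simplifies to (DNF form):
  False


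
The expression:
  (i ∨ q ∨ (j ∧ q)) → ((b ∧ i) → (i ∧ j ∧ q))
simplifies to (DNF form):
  (j ∧ q) ∨ ¬b ∨ ¬i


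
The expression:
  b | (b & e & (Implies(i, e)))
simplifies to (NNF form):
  b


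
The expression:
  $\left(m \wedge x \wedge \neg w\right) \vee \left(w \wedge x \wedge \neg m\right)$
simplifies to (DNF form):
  $\left(m \wedge x \wedge \neg m\right) \vee \left(m \wedge x \wedge \neg w\right) \vee \left(w \wedge x \wedge \neg m\right) \vee \left(w \wedge x \wedge \neg w\right)$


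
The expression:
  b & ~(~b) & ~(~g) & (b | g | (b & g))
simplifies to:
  b & g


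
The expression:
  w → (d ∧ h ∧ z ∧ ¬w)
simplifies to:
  ¬w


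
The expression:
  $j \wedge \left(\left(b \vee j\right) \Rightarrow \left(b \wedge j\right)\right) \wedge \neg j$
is never true.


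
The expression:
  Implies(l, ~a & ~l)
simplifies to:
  ~l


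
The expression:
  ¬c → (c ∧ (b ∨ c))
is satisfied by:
  {c: True}


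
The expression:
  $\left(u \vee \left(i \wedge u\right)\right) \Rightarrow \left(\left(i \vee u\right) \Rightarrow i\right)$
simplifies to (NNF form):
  $i \vee \neg u$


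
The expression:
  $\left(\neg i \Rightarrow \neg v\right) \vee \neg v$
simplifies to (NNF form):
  $i \vee \neg v$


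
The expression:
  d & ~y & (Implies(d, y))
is never true.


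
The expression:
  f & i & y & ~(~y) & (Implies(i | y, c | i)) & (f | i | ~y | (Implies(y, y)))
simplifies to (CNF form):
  f & i & y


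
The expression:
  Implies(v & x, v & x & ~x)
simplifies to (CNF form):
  ~v | ~x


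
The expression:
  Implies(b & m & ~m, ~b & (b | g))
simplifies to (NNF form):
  True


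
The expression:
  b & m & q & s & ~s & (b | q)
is never true.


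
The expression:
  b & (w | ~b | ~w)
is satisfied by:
  {b: True}


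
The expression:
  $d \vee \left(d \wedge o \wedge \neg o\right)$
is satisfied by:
  {d: True}


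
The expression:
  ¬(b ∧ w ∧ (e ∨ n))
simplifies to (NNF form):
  (¬e ∧ ¬n) ∨ ¬b ∨ ¬w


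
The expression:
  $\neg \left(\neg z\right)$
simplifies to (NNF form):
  $z$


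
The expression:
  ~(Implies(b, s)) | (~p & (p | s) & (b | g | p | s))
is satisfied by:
  {b: True, p: False, s: False}
  {s: True, b: True, p: False}
  {s: True, b: False, p: False}
  {p: True, b: True, s: False}


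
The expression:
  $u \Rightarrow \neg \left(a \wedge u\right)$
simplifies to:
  $\neg a \vee \neg u$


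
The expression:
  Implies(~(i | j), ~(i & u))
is always true.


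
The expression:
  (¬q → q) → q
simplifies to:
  True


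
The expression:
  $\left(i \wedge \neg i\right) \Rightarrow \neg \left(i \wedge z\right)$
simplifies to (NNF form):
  $\text{True}$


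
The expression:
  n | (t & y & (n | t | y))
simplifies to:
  n | (t & y)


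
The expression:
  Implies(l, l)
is always true.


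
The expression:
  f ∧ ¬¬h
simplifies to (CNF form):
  f ∧ h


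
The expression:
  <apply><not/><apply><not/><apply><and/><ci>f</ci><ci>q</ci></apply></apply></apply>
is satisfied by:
  {f: True, q: True}


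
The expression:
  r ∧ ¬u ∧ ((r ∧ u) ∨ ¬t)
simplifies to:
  r ∧ ¬t ∧ ¬u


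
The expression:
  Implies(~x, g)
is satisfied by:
  {x: True, g: True}
  {x: True, g: False}
  {g: True, x: False}


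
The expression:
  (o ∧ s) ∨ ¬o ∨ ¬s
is always true.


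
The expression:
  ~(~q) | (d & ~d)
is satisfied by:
  {q: True}


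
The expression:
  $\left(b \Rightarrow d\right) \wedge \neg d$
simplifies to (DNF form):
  $\neg b \wedge \neg d$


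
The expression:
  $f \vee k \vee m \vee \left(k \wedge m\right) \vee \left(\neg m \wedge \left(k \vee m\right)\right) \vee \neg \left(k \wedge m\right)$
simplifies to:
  $\text{True}$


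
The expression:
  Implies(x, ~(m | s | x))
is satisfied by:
  {x: False}


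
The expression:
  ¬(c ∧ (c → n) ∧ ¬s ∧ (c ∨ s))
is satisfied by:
  {s: True, n: False, c: False}
  {s: False, n: False, c: False}
  {c: True, s: True, n: False}
  {c: True, s: False, n: False}
  {n: True, s: True, c: False}
  {n: True, s: False, c: False}
  {n: True, c: True, s: True}


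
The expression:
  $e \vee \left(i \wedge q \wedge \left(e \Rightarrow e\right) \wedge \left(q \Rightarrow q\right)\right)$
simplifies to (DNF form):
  $e \vee \left(i \wedge q\right)$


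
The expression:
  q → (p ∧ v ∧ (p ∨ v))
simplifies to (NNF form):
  (p ∧ v) ∨ ¬q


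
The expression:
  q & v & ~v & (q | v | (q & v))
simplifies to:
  False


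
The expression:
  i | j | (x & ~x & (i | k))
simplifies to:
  i | j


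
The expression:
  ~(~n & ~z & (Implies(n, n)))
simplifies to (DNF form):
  n | z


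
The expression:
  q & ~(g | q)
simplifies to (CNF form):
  False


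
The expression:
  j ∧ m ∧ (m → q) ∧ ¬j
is never true.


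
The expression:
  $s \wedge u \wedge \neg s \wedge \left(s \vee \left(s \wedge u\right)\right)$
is never true.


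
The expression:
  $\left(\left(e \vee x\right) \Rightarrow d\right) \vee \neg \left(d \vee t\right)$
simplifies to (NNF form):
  $d \vee \left(\neg e \wedge \neg x\right) \vee \neg t$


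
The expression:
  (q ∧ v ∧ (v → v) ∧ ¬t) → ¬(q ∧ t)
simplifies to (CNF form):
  True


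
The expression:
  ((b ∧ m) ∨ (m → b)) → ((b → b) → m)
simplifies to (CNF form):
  m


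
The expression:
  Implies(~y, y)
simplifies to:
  y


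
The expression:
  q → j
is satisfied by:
  {j: True, q: False}
  {q: False, j: False}
  {q: True, j: True}


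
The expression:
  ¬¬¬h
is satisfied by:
  {h: False}


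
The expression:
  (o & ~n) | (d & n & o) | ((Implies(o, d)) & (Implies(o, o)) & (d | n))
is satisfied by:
  {d: True, o: False, n: False}
  {n: True, d: True, o: False}
  {d: True, o: True, n: False}
  {n: True, d: True, o: True}
  {n: True, o: False, d: False}
  {o: True, n: False, d: False}


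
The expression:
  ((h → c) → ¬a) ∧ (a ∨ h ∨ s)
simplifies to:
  (h ∧ ¬a) ∨ (h ∧ ¬c) ∨ (s ∧ ¬a)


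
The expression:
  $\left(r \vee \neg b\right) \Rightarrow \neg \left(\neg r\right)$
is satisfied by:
  {r: True, b: True}
  {r: True, b: False}
  {b: True, r: False}


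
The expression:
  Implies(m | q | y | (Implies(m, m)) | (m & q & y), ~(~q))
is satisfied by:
  {q: True}


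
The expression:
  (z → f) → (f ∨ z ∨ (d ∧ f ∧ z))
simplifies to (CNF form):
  f ∨ z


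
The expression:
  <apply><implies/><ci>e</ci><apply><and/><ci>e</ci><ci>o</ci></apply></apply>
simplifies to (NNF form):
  <apply><or/><ci>o</ci><apply><not/><ci>e</ci></apply></apply>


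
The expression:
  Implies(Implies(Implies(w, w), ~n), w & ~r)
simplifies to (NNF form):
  n | (w & ~r)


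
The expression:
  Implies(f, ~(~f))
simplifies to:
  True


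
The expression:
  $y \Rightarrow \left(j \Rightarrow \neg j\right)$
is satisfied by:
  {y: False, j: False}
  {j: True, y: False}
  {y: True, j: False}


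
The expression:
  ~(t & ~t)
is always true.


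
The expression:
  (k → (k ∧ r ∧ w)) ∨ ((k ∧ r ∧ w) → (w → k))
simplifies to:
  True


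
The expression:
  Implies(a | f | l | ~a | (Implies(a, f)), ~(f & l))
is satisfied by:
  {l: False, f: False}
  {f: True, l: False}
  {l: True, f: False}


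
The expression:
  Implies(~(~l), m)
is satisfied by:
  {m: True, l: False}
  {l: False, m: False}
  {l: True, m: True}


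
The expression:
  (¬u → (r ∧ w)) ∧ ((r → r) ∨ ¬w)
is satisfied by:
  {r: True, u: True, w: True}
  {r: True, u: True, w: False}
  {u: True, w: True, r: False}
  {u: True, w: False, r: False}
  {r: True, w: True, u: False}


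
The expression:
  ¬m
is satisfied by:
  {m: False}


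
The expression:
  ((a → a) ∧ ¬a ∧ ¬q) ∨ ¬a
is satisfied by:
  {a: False}


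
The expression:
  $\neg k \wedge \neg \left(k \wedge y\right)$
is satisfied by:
  {k: False}


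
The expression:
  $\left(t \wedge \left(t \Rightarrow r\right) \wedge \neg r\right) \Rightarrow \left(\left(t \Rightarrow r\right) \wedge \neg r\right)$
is always true.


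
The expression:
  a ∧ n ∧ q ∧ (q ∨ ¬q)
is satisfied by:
  {a: True, q: True, n: True}


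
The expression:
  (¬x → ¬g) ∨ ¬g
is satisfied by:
  {x: True, g: False}
  {g: False, x: False}
  {g: True, x: True}


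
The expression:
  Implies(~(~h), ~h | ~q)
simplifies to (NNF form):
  ~h | ~q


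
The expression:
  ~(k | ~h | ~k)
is never true.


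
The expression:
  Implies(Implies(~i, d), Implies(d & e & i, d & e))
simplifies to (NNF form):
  True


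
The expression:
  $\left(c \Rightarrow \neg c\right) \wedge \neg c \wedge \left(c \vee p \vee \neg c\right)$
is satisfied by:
  {c: False}


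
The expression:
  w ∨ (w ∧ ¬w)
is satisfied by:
  {w: True}


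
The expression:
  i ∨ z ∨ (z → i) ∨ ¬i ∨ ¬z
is always true.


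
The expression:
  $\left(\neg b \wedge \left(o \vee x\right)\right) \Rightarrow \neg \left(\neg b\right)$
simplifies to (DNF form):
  $b \vee \left(\neg o \wedge \neg x\right)$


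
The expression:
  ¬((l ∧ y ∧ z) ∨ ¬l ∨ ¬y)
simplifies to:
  l ∧ y ∧ ¬z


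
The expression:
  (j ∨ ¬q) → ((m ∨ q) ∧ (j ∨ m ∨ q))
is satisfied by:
  {q: True, m: True}
  {q: True, m: False}
  {m: True, q: False}


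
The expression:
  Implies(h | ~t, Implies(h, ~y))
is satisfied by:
  {h: False, y: False}
  {y: True, h: False}
  {h: True, y: False}


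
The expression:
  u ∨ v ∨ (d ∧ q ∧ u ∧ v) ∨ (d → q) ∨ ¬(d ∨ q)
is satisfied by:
  {q: True, v: True, u: True, d: False}
  {q: True, v: True, u: False, d: False}
  {q: True, u: True, v: False, d: False}
  {q: True, u: False, v: False, d: False}
  {v: True, u: True, q: False, d: False}
  {v: True, u: False, q: False, d: False}
  {u: True, q: False, v: False, d: False}
  {u: False, q: False, v: False, d: False}
  {d: True, q: True, v: True, u: True}
  {d: True, q: True, v: True, u: False}
  {d: True, q: True, u: True, v: False}
  {d: True, q: True, u: False, v: False}
  {d: True, v: True, u: True, q: False}
  {d: True, v: True, u: False, q: False}
  {d: True, u: True, v: False, q: False}


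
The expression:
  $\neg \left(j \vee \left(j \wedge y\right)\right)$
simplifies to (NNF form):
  $\neg j$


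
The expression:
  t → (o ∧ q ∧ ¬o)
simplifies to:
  ¬t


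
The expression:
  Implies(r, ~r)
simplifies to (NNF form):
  ~r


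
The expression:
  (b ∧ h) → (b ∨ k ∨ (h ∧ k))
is always true.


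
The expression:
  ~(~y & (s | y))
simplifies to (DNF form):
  y | ~s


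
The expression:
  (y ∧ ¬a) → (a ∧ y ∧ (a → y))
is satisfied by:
  {a: True, y: False}
  {y: False, a: False}
  {y: True, a: True}


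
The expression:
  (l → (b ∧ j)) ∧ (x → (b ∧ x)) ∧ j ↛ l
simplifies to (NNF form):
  j ∧ ¬l ∧ (b ∨ ¬x)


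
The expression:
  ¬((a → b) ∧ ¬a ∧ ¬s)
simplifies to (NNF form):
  a ∨ s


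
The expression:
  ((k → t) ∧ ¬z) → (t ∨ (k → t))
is always true.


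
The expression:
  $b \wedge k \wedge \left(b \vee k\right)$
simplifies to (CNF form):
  $b \wedge k$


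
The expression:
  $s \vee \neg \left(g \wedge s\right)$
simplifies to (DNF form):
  $\text{True}$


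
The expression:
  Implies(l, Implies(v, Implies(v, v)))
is always true.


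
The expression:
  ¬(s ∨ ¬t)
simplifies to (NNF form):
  t ∧ ¬s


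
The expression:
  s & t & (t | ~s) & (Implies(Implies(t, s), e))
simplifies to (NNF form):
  e & s & t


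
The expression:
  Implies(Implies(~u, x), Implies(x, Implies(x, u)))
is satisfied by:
  {u: True, x: False}
  {x: False, u: False}
  {x: True, u: True}


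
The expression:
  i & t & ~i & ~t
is never true.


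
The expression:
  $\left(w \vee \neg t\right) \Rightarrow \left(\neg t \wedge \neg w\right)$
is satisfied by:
  {w: False}


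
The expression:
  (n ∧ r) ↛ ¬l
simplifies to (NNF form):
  l ∧ n ∧ r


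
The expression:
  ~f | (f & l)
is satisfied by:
  {l: True, f: False}
  {f: False, l: False}
  {f: True, l: True}


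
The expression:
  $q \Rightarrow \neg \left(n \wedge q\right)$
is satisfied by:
  {q: False, n: False}
  {n: True, q: False}
  {q: True, n: False}


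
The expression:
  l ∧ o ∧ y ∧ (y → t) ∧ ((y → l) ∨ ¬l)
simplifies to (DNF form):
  l ∧ o ∧ t ∧ y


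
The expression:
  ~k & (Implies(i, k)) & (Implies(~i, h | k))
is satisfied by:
  {h: True, i: False, k: False}


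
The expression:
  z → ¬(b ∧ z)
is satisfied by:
  {z: False, b: False}
  {b: True, z: False}
  {z: True, b: False}


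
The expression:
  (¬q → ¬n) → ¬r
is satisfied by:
  {n: True, r: False, q: False}
  {n: False, r: False, q: False}
  {q: True, n: True, r: False}
  {q: True, n: False, r: False}
  {r: True, n: True, q: False}


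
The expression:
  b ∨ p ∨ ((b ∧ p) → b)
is always true.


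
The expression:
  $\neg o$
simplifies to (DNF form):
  $\neg o$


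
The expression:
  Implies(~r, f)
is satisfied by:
  {r: True, f: True}
  {r: True, f: False}
  {f: True, r: False}


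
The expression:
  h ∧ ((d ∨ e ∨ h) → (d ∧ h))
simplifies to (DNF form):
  d ∧ h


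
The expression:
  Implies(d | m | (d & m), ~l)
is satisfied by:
  {d: False, l: False, m: False}
  {m: True, d: False, l: False}
  {d: True, m: False, l: False}
  {m: True, d: True, l: False}
  {l: True, m: False, d: False}


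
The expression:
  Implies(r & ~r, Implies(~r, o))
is always true.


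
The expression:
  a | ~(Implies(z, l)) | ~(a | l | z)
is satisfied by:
  {a: True, l: False}
  {l: False, a: False}
  {l: True, a: True}


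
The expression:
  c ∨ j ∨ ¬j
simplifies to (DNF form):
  True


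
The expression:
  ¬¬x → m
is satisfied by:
  {m: True, x: False}
  {x: False, m: False}
  {x: True, m: True}


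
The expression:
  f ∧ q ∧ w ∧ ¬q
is never true.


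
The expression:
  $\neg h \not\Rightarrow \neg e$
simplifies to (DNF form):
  $e \wedge \neg h$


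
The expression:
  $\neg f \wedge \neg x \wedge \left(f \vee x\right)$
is never true.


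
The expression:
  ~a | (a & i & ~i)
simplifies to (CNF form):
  ~a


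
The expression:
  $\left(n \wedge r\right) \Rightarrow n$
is always true.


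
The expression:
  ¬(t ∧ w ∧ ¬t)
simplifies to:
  True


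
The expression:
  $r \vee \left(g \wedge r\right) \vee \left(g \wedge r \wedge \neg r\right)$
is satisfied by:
  {r: True}


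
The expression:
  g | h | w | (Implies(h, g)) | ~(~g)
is always true.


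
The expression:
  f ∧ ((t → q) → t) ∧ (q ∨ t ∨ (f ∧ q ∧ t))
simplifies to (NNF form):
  f ∧ t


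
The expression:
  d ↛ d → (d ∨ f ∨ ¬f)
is always true.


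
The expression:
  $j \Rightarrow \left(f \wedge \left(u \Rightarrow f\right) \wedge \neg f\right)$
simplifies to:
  $\neg j$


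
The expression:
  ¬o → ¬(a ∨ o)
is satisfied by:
  {o: True, a: False}
  {a: False, o: False}
  {a: True, o: True}


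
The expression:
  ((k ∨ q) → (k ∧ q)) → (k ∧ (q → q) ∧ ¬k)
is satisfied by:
  {k: True, q: False}
  {q: True, k: False}


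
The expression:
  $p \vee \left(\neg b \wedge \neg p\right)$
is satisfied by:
  {p: True, b: False}
  {b: False, p: False}
  {b: True, p: True}


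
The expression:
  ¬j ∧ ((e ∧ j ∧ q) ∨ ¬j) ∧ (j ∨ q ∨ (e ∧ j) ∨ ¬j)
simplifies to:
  ¬j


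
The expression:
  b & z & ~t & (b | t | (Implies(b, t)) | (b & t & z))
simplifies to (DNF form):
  b & z & ~t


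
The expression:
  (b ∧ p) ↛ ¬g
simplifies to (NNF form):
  b ∧ g ∧ p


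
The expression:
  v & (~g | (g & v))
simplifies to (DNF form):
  v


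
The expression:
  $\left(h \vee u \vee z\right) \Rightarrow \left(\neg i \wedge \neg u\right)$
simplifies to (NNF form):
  $\neg u \wedge \left(\neg h \vee \neg i\right) \wedge \left(\neg i \vee \neg z\right)$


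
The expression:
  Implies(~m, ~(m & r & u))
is always true.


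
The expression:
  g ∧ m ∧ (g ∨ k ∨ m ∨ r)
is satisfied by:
  {m: True, g: True}


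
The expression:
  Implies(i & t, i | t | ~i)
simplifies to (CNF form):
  True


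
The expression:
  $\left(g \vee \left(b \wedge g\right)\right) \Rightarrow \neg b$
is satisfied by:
  {g: False, b: False}
  {b: True, g: False}
  {g: True, b: False}


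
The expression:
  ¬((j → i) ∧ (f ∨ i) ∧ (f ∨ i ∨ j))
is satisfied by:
  {j: True, i: False, f: False}
  {i: False, f: False, j: False}
  {f: True, j: True, i: False}


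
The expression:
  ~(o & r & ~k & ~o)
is always true.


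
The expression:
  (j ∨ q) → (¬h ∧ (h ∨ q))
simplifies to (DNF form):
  (q ∧ ¬h) ∨ (¬j ∧ ¬q)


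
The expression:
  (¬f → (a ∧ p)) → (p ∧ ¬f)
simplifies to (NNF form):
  ¬f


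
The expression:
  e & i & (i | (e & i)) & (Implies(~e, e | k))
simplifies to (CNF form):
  e & i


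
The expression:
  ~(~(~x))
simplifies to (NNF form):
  ~x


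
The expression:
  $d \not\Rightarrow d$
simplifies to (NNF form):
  $\text{False}$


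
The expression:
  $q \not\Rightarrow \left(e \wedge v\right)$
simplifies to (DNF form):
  $\left(q \wedge \neg e\right) \vee \left(q \wedge \neg v\right)$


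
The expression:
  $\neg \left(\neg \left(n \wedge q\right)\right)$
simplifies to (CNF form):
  $n \wedge q$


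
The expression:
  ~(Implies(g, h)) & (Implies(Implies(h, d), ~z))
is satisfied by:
  {g: True, h: False, z: False}


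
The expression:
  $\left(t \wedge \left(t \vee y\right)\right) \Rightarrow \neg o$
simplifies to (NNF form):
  $\neg o \vee \neg t$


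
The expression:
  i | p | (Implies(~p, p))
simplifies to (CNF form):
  i | p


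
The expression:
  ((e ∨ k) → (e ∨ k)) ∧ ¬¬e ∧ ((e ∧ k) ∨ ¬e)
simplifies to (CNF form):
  e ∧ k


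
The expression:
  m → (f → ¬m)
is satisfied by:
  {m: False, f: False}
  {f: True, m: False}
  {m: True, f: False}


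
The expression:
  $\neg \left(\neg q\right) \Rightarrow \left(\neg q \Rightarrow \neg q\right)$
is always true.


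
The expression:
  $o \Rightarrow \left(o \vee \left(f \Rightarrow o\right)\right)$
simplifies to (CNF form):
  $\text{True}$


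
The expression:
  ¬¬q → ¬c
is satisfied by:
  {c: False, q: False}
  {q: True, c: False}
  {c: True, q: False}


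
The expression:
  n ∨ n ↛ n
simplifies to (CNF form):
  n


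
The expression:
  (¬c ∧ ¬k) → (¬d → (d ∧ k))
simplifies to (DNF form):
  c ∨ d ∨ k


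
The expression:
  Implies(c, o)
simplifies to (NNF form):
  o | ~c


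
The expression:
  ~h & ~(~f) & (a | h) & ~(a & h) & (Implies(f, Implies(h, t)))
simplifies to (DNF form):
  a & f & ~h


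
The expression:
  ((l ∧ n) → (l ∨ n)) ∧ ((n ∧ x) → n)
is always true.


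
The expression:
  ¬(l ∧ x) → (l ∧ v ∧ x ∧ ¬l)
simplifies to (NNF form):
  l ∧ x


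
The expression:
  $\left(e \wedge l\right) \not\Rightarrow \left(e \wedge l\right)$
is never true.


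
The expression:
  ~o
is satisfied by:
  {o: False}


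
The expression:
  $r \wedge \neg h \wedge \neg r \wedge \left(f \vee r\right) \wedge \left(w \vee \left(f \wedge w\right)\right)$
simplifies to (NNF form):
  $\text{False}$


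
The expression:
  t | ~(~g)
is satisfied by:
  {t: True, g: True}
  {t: True, g: False}
  {g: True, t: False}


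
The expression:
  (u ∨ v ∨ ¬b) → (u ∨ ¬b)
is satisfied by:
  {u: True, v: False, b: False}
  {v: False, b: False, u: False}
  {b: True, u: True, v: False}
  {b: True, v: False, u: False}
  {u: True, v: True, b: False}
  {v: True, u: False, b: False}
  {b: True, v: True, u: True}


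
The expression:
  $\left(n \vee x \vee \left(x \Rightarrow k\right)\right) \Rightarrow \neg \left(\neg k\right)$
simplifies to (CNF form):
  $k$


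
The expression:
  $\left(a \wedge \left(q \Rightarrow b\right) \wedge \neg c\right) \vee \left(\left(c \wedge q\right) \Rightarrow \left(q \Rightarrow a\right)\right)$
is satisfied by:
  {a: True, c: False, q: False}
  {c: False, q: False, a: False}
  {a: True, q: True, c: False}
  {q: True, c: False, a: False}
  {a: True, c: True, q: False}
  {c: True, a: False, q: False}
  {a: True, q: True, c: True}


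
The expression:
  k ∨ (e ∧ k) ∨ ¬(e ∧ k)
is always true.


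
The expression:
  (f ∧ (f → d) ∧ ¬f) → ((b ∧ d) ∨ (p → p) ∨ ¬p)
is always true.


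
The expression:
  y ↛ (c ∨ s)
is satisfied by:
  {y: True, c: False, s: False}


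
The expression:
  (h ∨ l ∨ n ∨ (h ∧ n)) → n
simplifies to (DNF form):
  n ∨ (¬h ∧ ¬l)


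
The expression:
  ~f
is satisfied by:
  {f: False}


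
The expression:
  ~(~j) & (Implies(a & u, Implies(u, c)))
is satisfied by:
  {c: True, j: True, u: False, a: False}
  {j: True, c: False, u: False, a: False}
  {a: True, c: True, j: True, u: False}
  {a: True, j: True, c: False, u: False}
  {c: True, u: True, j: True, a: False}
  {u: True, j: True, a: False, c: False}
  {a: True, u: True, j: True, c: True}


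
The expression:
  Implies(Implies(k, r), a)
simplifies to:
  a | (k & ~r)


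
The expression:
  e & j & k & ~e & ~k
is never true.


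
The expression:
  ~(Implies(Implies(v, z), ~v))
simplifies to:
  v & z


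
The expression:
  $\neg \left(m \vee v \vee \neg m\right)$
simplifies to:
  $\text{False}$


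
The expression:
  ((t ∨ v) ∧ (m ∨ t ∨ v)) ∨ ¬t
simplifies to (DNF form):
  True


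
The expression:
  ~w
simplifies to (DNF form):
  ~w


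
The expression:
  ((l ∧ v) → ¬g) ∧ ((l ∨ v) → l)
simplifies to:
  (l ∧ ¬g) ∨ ¬v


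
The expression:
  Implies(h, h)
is always true.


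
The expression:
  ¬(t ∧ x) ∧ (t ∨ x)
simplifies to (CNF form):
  (t ∨ x) ∧ (t ∨ ¬t) ∧ (x ∨ ¬x) ∧ (¬t ∨ ¬x)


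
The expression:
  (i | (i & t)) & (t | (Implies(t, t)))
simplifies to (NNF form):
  i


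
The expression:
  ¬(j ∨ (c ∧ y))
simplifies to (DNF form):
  (¬c ∧ ¬j) ∨ (¬j ∧ ¬y)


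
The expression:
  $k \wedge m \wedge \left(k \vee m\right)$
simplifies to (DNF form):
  $k \wedge m$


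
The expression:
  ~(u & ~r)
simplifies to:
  r | ~u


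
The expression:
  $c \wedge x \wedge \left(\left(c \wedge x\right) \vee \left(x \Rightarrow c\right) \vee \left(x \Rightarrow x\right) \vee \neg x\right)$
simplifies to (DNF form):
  $c \wedge x$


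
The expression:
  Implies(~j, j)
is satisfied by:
  {j: True}


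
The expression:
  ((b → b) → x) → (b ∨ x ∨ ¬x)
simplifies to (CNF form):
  True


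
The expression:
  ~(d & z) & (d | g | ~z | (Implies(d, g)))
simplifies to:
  ~d | ~z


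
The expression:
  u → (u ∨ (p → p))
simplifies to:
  True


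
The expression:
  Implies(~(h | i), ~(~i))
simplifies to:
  h | i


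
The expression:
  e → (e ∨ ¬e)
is always true.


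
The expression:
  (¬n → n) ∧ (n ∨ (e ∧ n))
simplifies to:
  n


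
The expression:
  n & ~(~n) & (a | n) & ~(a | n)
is never true.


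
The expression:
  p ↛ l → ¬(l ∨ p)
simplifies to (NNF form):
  l ∨ ¬p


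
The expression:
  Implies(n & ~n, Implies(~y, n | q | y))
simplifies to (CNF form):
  True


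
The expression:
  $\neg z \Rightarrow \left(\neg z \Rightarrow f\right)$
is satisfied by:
  {z: True, f: True}
  {z: True, f: False}
  {f: True, z: False}


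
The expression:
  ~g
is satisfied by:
  {g: False}


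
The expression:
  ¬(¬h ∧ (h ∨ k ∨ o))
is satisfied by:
  {h: True, k: False, o: False}
  {o: True, h: True, k: False}
  {h: True, k: True, o: False}
  {o: True, h: True, k: True}
  {o: False, k: False, h: False}


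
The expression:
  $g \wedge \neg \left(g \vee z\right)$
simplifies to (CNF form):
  $\text{False}$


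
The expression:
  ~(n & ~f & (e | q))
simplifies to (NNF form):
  f | ~n | (~e & ~q)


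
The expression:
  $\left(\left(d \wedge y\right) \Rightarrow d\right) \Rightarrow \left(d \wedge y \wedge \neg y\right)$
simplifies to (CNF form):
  $\text{False}$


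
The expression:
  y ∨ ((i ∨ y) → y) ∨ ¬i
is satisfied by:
  {y: True, i: False}
  {i: False, y: False}
  {i: True, y: True}


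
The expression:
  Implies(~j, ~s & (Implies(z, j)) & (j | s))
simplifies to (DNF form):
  j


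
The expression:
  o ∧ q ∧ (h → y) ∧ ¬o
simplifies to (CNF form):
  False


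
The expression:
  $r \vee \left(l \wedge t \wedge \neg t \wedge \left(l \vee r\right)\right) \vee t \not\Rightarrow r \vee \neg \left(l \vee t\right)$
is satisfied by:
  {r: True, t: True, l: False}
  {r: True, l: False, t: False}
  {t: True, l: False, r: False}
  {t: False, l: False, r: False}
  {r: True, t: True, l: True}
  {r: True, l: True, t: False}
  {t: True, l: True, r: False}


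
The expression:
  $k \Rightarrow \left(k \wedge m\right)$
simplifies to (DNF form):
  $m \vee \neg k$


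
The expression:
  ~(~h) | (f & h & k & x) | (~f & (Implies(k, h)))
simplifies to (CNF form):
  (h | ~f) & (h | ~k)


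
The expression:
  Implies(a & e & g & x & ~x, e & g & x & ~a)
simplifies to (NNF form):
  True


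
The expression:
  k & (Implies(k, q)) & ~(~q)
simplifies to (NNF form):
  k & q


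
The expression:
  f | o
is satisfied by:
  {o: True, f: True}
  {o: True, f: False}
  {f: True, o: False}


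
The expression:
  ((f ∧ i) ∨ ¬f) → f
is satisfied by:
  {f: True}


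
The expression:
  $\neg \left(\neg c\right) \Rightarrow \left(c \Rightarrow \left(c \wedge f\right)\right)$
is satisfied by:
  {f: True, c: False}
  {c: False, f: False}
  {c: True, f: True}


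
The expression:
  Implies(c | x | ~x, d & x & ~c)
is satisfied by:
  {d: True, x: True, c: False}


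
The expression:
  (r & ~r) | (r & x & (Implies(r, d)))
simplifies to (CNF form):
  d & r & x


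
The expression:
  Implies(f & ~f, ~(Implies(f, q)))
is always true.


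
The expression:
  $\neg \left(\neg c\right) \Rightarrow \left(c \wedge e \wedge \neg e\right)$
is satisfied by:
  {c: False}


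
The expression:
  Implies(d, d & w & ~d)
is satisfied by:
  {d: False}


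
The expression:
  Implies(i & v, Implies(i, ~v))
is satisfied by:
  {v: False, i: False}
  {i: True, v: False}
  {v: True, i: False}


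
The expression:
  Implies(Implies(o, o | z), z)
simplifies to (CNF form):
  z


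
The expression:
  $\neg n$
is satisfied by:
  {n: False}


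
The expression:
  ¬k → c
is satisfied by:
  {k: True, c: True}
  {k: True, c: False}
  {c: True, k: False}


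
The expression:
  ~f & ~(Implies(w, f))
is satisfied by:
  {w: True, f: False}


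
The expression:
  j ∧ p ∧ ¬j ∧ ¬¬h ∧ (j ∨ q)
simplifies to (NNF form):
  False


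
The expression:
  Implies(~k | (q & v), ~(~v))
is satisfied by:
  {k: True, v: True}
  {k: True, v: False}
  {v: True, k: False}


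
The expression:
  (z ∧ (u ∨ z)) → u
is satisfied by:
  {u: True, z: False}
  {z: False, u: False}
  {z: True, u: True}


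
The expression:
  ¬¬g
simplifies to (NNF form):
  g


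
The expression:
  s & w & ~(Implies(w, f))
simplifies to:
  s & w & ~f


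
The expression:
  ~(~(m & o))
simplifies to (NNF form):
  m & o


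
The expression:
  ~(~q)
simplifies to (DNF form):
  q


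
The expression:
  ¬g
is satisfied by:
  {g: False}


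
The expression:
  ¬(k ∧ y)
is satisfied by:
  {k: False, y: False}
  {y: True, k: False}
  {k: True, y: False}


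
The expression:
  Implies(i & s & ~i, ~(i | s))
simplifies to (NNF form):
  True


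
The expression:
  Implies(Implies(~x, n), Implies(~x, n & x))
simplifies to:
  x | ~n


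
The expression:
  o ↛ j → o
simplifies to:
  True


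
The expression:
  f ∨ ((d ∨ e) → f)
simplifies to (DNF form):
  f ∨ (¬d ∧ ¬e)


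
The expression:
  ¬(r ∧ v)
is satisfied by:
  {v: False, r: False}
  {r: True, v: False}
  {v: True, r: False}


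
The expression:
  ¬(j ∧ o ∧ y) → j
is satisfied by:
  {j: True}


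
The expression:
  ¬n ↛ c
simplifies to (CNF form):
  c ∨ ¬n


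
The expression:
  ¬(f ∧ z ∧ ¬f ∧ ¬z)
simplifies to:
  True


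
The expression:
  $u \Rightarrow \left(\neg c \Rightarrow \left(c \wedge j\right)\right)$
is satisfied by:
  {c: True, u: False}
  {u: False, c: False}
  {u: True, c: True}


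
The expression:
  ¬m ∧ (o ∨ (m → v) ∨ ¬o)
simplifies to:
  ¬m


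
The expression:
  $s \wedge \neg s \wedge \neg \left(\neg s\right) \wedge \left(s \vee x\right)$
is never true.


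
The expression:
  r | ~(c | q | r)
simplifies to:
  r | (~c & ~q)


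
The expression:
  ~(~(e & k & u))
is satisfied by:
  {e: True, u: True, k: True}


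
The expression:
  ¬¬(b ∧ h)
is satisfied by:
  {h: True, b: True}


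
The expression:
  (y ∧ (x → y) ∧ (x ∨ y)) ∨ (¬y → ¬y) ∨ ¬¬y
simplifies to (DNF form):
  True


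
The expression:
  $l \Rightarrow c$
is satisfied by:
  {c: True, l: False}
  {l: False, c: False}
  {l: True, c: True}


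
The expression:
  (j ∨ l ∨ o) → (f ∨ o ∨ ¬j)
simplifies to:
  f ∨ o ∨ ¬j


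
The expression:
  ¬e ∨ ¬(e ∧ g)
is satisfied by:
  {g: False, e: False}
  {e: True, g: False}
  {g: True, e: False}


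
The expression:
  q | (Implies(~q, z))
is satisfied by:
  {q: True, z: True}
  {q: True, z: False}
  {z: True, q: False}


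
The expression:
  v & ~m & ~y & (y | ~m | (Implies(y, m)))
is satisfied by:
  {v: True, y: False, m: False}


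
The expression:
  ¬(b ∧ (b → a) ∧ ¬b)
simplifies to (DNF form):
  True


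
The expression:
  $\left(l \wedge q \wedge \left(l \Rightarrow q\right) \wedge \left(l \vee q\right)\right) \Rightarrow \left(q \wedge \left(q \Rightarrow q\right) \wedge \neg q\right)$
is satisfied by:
  {l: False, q: False}
  {q: True, l: False}
  {l: True, q: False}


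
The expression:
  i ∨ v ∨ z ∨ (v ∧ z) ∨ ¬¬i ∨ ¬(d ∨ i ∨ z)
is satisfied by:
  {i: True, z: True, v: True, d: False}
  {i: True, z: True, v: False, d: False}
  {i: True, v: True, z: False, d: False}
  {i: True, v: False, z: False, d: False}
  {z: True, v: True, i: False, d: False}
  {z: True, i: False, v: False, d: False}
  {z: False, v: True, i: False, d: False}
  {z: False, i: False, v: False, d: False}
  {i: True, d: True, z: True, v: True}
  {i: True, d: True, z: True, v: False}
  {i: True, d: True, v: True, z: False}
  {i: True, d: True, v: False, z: False}
  {d: True, z: True, v: True, i: False}
  {d: True, z: True, v: False, i: False}
  {d: True, v: True, z: False, i: False}


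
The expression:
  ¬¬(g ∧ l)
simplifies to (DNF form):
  g ∧ l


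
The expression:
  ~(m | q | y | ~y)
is never true.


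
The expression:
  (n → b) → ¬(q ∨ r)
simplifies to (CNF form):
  (n ∨ ¬q) ∧ (n ∨ ¬r) ∧ (¬b ∨ ¬q) ∧ (¬b ∨ ¬r)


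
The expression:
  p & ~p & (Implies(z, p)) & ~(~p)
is never true.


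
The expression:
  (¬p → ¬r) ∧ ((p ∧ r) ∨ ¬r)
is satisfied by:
  {p: True, r: False}
  {r: False, p: False}
  {r: True, p: True}


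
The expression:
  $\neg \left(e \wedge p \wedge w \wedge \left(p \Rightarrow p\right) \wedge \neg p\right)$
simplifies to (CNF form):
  $\text{True}$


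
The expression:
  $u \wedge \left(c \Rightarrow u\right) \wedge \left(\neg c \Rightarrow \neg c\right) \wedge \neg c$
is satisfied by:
  {u: True, c: False}


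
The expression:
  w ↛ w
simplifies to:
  False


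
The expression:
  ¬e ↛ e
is always true.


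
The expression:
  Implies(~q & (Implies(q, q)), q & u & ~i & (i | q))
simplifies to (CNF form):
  q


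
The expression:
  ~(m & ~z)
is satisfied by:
  {z: True, m: False}
  {m: False, z: False}
  {m: True, z: True}


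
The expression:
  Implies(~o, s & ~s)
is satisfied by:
  {o: True}


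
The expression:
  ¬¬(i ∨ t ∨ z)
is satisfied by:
  {i: True, t: True, z: True}
  {i: True, t: True, z: False}
  {i: True, z: True, t: False}
  {i: True, z: False, t: False}
  {t: True, z: True, i: False}
  {t: True, z: False, i: False}
  {z: True, t: False, i: False}


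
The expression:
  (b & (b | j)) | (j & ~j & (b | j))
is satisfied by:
  {b: True}


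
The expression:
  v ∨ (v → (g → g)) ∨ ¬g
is always true.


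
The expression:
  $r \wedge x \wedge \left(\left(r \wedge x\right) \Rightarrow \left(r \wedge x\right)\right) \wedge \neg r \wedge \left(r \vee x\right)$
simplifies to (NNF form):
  $\text{False}$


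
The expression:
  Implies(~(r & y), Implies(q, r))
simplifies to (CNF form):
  r | ~q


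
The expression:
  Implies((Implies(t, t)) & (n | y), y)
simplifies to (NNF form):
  y | ~n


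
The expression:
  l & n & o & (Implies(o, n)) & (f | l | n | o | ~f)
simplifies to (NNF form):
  l & n & o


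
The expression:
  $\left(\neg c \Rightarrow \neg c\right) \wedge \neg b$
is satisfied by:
  {b: False}


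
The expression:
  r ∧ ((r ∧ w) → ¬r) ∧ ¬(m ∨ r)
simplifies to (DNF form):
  False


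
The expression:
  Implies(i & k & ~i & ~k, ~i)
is always true.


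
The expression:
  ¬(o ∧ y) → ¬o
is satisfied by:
  {y: True, o: False}
  {o: False, y: False}
  {o: True, y: True}


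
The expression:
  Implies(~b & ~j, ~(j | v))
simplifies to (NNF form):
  b | j | ~v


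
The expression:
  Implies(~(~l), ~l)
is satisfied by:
  {l: False}


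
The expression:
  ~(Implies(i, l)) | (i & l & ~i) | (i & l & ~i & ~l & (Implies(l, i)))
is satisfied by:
  {i: True, l: False}


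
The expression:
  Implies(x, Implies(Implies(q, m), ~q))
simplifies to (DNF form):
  ~m | ~q | ~x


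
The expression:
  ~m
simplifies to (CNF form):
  ~m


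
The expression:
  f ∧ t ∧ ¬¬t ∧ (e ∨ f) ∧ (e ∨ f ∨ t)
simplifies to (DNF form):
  f ∧ t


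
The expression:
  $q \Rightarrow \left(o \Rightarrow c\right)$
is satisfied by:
  {c: True, o: False, q: False}
  {o: False, q: False, c: False}
  {c: True, q: True, o: False}
  {q: True, o: False, c: False}
  {c: True, o: True, q: False}
  {o: True, c: False, q: False}
  {c: True, q: True, o: True}


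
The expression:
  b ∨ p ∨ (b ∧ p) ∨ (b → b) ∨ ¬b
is always true.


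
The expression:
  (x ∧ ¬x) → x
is always true.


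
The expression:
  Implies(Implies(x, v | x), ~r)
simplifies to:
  ~r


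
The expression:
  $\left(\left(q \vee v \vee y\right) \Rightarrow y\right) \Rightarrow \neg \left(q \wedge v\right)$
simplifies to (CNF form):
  $\neg q \vee \neg v \vee \neg y$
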